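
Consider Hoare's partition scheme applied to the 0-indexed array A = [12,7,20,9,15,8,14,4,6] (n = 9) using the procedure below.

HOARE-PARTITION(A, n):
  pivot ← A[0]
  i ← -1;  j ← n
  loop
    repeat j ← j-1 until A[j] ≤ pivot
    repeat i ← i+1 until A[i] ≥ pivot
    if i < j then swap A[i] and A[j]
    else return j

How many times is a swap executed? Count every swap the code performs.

3

pivot=12
j stops at 8 (6), i stops at 0 (12); swap ⇒ [6,7,20,9,15,8,14,4,12]
j stops at 7 (4), i stops at 2 (20); swap ⇒ [6,7,4,9,15,8,14,20,12]
j stops at 5 (8), i stops at 4 (15); swap ⇒ [6,7,4,9,8,15,14,20,12]
j stops at 4, i stops at 5; i≥j ⇒ return 4. A=[6,7,4,9,8,15,14,20,12]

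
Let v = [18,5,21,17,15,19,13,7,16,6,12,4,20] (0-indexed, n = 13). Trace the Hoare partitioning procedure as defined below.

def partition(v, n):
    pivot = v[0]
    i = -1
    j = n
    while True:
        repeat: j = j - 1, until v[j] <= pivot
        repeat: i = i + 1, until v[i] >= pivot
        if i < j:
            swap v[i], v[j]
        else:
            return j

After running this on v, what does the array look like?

pivot = v[0] = 18; i = -1, j = 13
j→11 (v[11]=4≤18), i→0 (v[0]=18≥18); i<j, swap → [4,5,21,17,15,19,13,7,16,6,12,18,20]
j→10 (v[10]=12≤18), i→2 (v[2]=21≥18); i<j, swap → [4,5,12,17,15,19,13,7,16,6,21,18,20]
j→9 (v[9]=6≤18), i→5 (v[5]=19≥18); i<j, swap → [4,5,12,17,15,6,13,7,16,19,21,18,20]
j→8, i→9; i≥j, return j=8. v = [4,5,12,17,15,6,13,7,16,19,21,18,20]

[4,5,12,17,15,6,13,7,16,19,21,18,20]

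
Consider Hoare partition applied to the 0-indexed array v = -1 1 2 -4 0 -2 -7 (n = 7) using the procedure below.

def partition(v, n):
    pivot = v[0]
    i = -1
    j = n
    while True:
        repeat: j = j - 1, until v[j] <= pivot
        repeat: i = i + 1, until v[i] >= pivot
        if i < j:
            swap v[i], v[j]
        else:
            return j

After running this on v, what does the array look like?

-7 -2 -4 2 0 1 -1

pivot=-1
j stops at 6 (-7), i stops at 0 (-1); swap ⇒ -7 1 2 -4 0 -2 -1
j stops at 5 (-2), i stops at 1 (1); swap ⇒ -7 -2 2 -4 0 1 -1
j stops at 3 (-4), i stops at 2 (2); swap ⇒ -7 -2 -4 2 0 1 -1
j stops at 2, i stops at 3; i≥j ⇒ return 2. v=-7 -2 -4 2 0 1 -1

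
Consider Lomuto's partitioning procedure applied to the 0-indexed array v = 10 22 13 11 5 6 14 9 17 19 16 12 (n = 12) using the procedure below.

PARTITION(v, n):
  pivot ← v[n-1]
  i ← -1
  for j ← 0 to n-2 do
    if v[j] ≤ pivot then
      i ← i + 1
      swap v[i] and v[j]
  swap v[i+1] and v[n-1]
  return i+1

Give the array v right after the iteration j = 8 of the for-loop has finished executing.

pivot=12, i=-1
j=0: 10≤12, i=0, swap(0,0) ⇒ 10 22 13 11 5 6 14 9 17 19 16 12
j=1: 22>12, skip
j=2: 13>12, skip
j=3: 11≤12, i=1, swap(1,3) ⇒ 10 11 13 22 5 6 14 9 17 19 16 12
j=4: 5≤12, i=2, swap(2,4) ⇒ 10 11 5 22 13 6 14 9 17 19 16 12
j=5: 6≤12, i=3, swap(3,5) ⇒ 10 11 5 6 13 22 14 9 17 19 16 12
j=6: 14>12, skip
j=7: 9≤12, i=4, swap(4,7) ⇒ 10 11 5 6 9 22 14 13 17 19 16 12
j=8: 17>12, skip
(after j=8) v = 10 11 5 6 9 22 14 13 17 19 16 12

10 11 5 6 9 22 14 13 17 19 16 12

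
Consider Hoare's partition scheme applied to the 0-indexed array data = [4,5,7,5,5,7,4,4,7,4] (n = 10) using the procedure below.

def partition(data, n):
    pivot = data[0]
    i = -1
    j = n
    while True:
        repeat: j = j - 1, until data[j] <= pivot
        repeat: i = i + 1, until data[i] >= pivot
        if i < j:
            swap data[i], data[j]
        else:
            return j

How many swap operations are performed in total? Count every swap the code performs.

pivot = data[0] = 4; i = -1, j = 10
j→9 (data[9]=4≤4), i→0 (data[0]=4≥4); i<j, swap → [4,5,7,5,5,7,4,4,7,4]
j→7 (data[7]=4≤4), i→1 (data[1]=5≥4); i<j, swap → [4,4,7,5,5,7,4,5,7,4]
j→6 (data[6]=4≤4), i→2 (data[2]=7≥4); i<j, swap → [4,4,4,5,5,7,7,5,7,4]
j→2, i→3; i≥j, return j=2. data = [4,4,4,5,5,7,7,5,7,4]

3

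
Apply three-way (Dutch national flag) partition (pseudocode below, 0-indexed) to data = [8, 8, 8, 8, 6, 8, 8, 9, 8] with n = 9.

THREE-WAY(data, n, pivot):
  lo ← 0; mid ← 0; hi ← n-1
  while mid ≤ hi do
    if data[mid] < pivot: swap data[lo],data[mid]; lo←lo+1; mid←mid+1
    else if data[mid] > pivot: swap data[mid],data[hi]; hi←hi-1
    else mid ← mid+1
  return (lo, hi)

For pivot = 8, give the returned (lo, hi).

(1, 7)

pivot = 8; lo=0, mid=0, hi=8
data[mid]=8=8: mid=1
data[mid]=8=8: mid=2
data[mid]=8=8: mid=3
data[mid]=8=8: mid=4
data[mid]=6<8: swap data[0],data[4]; lo=1,mid=5 → [6, 8, 8, 8, 8, 8, 8, 9, 8]
data[mid]=8=8: mid=6
data[mid]=8=8: mid=7
data[mid]=9>8: swap data[7],data[8]; hi=7 → [6, 8, 8, 8, 8, 8, 8, 8, 9]
data[mid]=8=8: mid=8
end: lo=1, hi=7; data = [6, 8, 8, 8, 8, 8, 8, 8, 9]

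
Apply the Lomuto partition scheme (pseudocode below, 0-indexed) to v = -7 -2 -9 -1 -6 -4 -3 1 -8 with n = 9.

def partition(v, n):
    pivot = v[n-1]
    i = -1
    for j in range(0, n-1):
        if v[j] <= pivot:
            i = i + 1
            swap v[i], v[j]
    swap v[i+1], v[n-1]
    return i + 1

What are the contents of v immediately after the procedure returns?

-9 -8 -7 -1 -6 -4 -3 1 -2

pivot = v[8] = -8; i = -1
j=0: v[0]=-7 > -8 → no swap
j=1: v[1]=-2 > -8 → no swap
j=2: v[2]=-9 ≤ -8 → i=0, swap v[0],v[2] → -9 -2 -7 -1 -6 -4 -3 1 -8
j=3: v[3]=-1 > -8 → no swap
j=4: v[4]=-6 > -8 → no swap
j=5: v[5]=-4 > -8 → no swap
j=6: v[6]=-3 > -8 → no swap
j=7: v[7]=1 > -8 → no swap
final swap v[1],v[8] → -9 -8 -7 -1 -6 -4 -3 1 -2; return 1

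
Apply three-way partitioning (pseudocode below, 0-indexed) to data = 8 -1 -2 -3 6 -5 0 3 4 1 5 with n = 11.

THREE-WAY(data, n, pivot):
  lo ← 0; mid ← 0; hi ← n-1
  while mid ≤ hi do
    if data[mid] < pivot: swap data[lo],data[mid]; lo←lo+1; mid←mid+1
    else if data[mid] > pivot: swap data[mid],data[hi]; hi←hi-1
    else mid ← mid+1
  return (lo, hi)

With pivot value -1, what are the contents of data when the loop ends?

-5 -2 -3 -1 6 0 3 4 1 5 8

pivot = -1; lo=0, mid=0, hi=10
data[mid]=8>-1: swap data[0],data[10]; hi=9 → 5 -1 -2 -3 6 -5 0 3 4 1 8
data[mid]=5>-1: swap data[0],data[9]; hi=8 → 1 -1 -2 -3 6 -5 0 3 4 5 8
data[mid]=1>-1: swap data[0],data[8]; hi=7 → 4 -1 -2 -3 6 -5 0 3 1 5 8
data[mid]=4>-1: swap data[0],data[7]; hi=6 → 3 -1 -2 -3 6 -5 0 4 1 5 8
data[mid]=3>-1: swap data[0],data[6]; hi=5 → 0 -1 -2 -3 6 -5 3 4 1 5 8
data[mid]=0>-1: swap data[0],data[5]; hi=4 → -5 -1 -2 -3 6 0 3 4 1 5 8
data[mid]=-5<-1: swap data[0],data[0]; lo=1,mid=1 → -5 -1 -2 -3 6 0 3 4 1 5 8
data[mid]=-1=-1: mid=2
data[mid]=-2<-1: swap data[1],data[2]; lo=2,mid=3 → -5 -2 -1 -3 6 0 3 4 1 5 8
data[mid]=-3<-1: swap data[2],data[3]; lo=3,mid=4 → -5 -2 -3 -1 6 0 3 4 1 5 8
data[mid]=6>-1: swap data[4],data[4]; hi=3 → -5 -2 -3 -1 6 0 3 4 1 5 8
end: lo=3, hi=3; data = -5 -2 -3 -1 6 0 3 4 1 5 8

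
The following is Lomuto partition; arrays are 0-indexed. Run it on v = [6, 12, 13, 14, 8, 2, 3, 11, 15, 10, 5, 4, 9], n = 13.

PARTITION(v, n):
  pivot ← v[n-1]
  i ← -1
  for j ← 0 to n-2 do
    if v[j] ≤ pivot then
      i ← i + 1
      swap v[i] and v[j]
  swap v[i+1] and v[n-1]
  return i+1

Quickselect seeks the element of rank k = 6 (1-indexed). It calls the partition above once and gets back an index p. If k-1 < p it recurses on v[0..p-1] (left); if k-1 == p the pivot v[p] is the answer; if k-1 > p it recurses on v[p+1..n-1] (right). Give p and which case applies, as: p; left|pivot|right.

6; left

pivot = v[12] = 9; i = -1
j=0: v[0]=6 ≤ 9 → i=0, swap v[0],v[0] (no change) → [6, 12, 13, 14, 8, 2, 3, 11, 15, 10, 5, 4, 9]
j=1: v[1]=12 > 9 → no swap
j=2: v[2]=13 > 9 → no swap
j=3: v[3]=14 > 9 → no swap
j=4: v[4]=8 ≤ 9 → i=1, swap v[1],v[4] → [6, 8, 13, 14, 12, 2, 3, 11, 15, 10, 5, 4, 9]
j=5: v[5]=2 ≤ 9 → i=2, swap v[2],v[5] → [6, 8, 2, 14, 12, 13, 3, 11, 15, 10, 5, 4, 9]
j=6: v[6]=3 ≤ 9 → i=3, swap v[3],v[6] → [6, 8, 2, 3, 12, 13, 14, 11, 15, 10, 5, 4, 9]
j=7: v[7]=11 > 9 → no swap
j=8: v[8]=15 > 9 → no swap
j=9: v[9]=10 > 9 → no swap
j=10: v[10]=5 ≤ 9 → i=4, swap v[4],v[10] → [6, 8, 2, 3, 5, 13, 14, 11, 15, 10, 12, 4, 9]
j=11: v[11]=4 ≤ 9 → i=5, swap v[5],v[11] → [6, 8, 2, 3, 5, 4, 14, 11, 15, 10, 12, 13, 9]
final swap v[6],v[12] → [6, 8, 2, 3, 5, 4, 9, 11, 15, 10, 12, 13, 14]; return 6
p = 6; k-1 = 5 < 6 ⇒ left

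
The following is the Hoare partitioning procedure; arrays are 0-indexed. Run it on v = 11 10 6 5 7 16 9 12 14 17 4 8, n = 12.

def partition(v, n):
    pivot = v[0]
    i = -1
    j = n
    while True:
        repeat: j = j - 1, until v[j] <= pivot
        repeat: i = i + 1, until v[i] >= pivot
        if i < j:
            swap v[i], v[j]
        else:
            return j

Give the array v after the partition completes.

8 10 6 5 7 4 9 12 14 17 16 11

pivot = v[0] = 11; i = -1, j = 12
j→11 (v[11]=8≤11), i→0 (v[0]=11≥11); i<j, swap → 8 10 6 5 7 16 9 12 14 17 4 11
j→10 (v[10]=4≤11), i→5 (v[5]=16≥11); i<j, swap → 8 10 6 5 7 4 9 12 14 17 16 11
j→6, i→7; i≥j, return j=6. v = 8 10 6 5 7 4 9 12 14 17 16 11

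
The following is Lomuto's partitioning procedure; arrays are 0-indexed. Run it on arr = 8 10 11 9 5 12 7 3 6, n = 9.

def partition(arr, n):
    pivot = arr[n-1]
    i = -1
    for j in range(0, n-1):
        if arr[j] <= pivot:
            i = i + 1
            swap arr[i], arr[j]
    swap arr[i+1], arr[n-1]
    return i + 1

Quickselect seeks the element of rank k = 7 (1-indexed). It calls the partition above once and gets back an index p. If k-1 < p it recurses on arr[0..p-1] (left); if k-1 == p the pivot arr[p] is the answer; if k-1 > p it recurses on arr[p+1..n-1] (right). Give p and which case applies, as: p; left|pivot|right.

2; right

pivot = arr[8] = 6; i = -1
j=0: arr[0]=8 > 6 → no swap
j=1: arr[1]=10 > 6 → no swap
j=2: arr[2]=11 > 6 → no swap
j=3: arr[3]=9 > 6 → no swap
j=4: arr[4]=5 ≤ 6 → i=0, swap arr[0],arr[4] → 5 10 11 9 8 12 7 3 6
j=5: arr[5]=12 > 6 → no swap
j=6: arr[6]=7 > 6 → no swap
j=7: arr[7]=3 ≤ 6 → i=1, swap arr[1],arr[7] → 5 3 11 9 8 12 7 10 6
final swap arr[2],arr[8] → 5 3 6 9 8 12 7 10 11; return 2
p = 2; k-1 = 6 > 2 ⇒ right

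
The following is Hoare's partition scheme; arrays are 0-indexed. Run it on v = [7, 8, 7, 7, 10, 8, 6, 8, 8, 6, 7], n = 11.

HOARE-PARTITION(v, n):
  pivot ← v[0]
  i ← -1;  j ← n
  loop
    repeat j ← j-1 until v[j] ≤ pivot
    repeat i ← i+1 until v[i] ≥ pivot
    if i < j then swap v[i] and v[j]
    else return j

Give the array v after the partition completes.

pivot = v[0] = 7; i = -1, j = 11
j→10 (v[10]=7≤7), i→0 (v[0]=7≥7); i<j, swap → [7, 8, 7, 7, 10, 8, 6, 8, 8, 6, 7]
j→9 (v[9]=6≤7), i→1 (v[1]=8≥7); i<j, swap → [7, 6, 7, 7, 10, 8, 6, 8, 8, 8, 7]
j→6 (v[6]=6≤7), i→2 (v[2]=7≥7); i<j, swap → [7, 6, 6, 7, 10, 8, 7, 8, 8, 8, 7]
j→3, i→3; i≥j, return j=3. v = [7, 6, 6, 7, 10, 8, 7, 8, 8, 8, 7]

[7, 6, 6, 7, 10, 8, 7, 8, 8, 8, 7]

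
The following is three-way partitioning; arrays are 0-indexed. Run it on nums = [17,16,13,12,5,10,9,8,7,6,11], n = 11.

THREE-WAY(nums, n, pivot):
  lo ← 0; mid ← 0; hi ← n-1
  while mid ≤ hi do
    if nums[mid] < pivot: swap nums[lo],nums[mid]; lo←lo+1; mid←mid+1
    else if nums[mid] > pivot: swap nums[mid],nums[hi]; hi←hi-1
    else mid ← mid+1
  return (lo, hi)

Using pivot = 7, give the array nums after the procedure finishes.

lo=0 mid=0 hi=10
17>7: swap(0,10), hi=9 ⇒ [11,16,13,12,5,10,9,8,7,6,17]
11>7: swap(0,9), hi=8 ⇒ [6,16,13,12,5,10,9,8,7,11,17]
6<7: swap(0,0), lo=1 mid=1 ⇒ [6,16,13,12,5,10,9,8,7,11,17]
16>7: swap(1,8), hi=7 ⇒ [6,7,13,12,5,10,9,8,16,11,17]
7=7: mid=2
13>7: swap(2,7), hi=6 ⇒ [6,7,8,12,5,10,9,13,16,11,17]
8>7: swap(2,6), hi=5 ⇒ [6,7,9,12,5,10,8,13,16,11,17]
9>7: swap(2,5), hi=4 ⇒ [6,7,10,12,5,9,8,13,16,11,17]
10>7: swap(2,4), hi=3 ⇒ [6,7,5,12,10,9,8,13,16,11,17]
5<7: swap(1,2), lo=2 mid=3 ⇒ [6,5,7,12,10,9,8,13,16,11,17]
12>7: swap(3,3), hi=2 ⇒ [6,5,7,12,10,9,8,13,16,11,17]
done. lo=2 hi=2; nums=[6,5,7,12,10,9,8,13,16,11,17]

[6,5,7,12,10,9,8,13,16,11,17]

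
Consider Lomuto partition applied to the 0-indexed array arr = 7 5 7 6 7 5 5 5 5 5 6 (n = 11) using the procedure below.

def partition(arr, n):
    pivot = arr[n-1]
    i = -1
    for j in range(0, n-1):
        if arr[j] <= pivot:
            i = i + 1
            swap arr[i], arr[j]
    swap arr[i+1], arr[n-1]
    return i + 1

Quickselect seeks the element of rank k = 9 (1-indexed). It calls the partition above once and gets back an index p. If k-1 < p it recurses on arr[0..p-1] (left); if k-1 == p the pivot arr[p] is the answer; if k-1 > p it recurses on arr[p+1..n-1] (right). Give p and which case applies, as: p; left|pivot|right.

7; right

pivot = arr[10] = 6; i = -1
j=0: arr[0]=7 > 6 → no swap
j=1: arr[1]=5 ≤ 6 → i=0, swap arr[0],arr[1] → 5 7 7 6 7 5 5 5 5 5 6
j=2: arr[2]=7 > 6 → no swap
j=3: arr[3]=6 ≤ 6 → i=1, swap arr[1],arr[3] → 5 6 7 7 7 5 5 5 5 5 6
j=4: arr[4]=7 > 6 → no swap
j=5: arr[5]=5 ≤ 6 → i=2, swap arr[2],arr[5] → 5 6 5 7 7 7 5 5 5 5 6
j=6: arr[6]=5 ≤ 6 → i=3, swap arr[3],arr[6] → 5 6 5 5 7 7 7 5 5 5 6
j=7: arr[7]=5 ≤ 6 → i=4, swap arr[4],arr[7] → 5 6 5 5 5 7 7 7 5 5 6
j=8: arr[8]=5 ≤ 6 → i=5, swap arr[5],arr[8] → 5 6 5 5 5 5 7 7 7 5 6
j=9: arr[9]=5 ≤ 6 → i=6, swap arr[6],arr[9] → 5 6 5 5 5 5 5 7 7 7 6
final swap arr[7],arr[10] → 5 6 5 5 5 5 5 6 7 7 7; return 7
p = 7; k-1 = 8 > 7 ⇒ right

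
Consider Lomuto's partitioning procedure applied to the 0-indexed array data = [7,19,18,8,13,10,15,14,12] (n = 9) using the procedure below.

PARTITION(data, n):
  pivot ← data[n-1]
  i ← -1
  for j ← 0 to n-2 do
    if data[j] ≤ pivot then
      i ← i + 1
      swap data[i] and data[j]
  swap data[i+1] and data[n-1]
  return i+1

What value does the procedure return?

pivot = data[8] = 12; i = -1
j=0: data[0]=7 ≤ 12 → i=0, swap data[0],data[0] (no change) → [7,19,18,8,13,10,15,14,12]
j=1: data[1]=19 > 12 → no swap
j=2: data[2]=18 > 12 → no swap
j=3: data[3]=8 ≤ 12 → i=1, swap data[1],data[3] → [7,8,18,19,13,10,15,14,12]
j=4: data[4]=13 > 12 → no swap
j=5: data[5]=10 ≤ 12 → i=2, swap data[2],data[5] → [7,8,10,19,13,18,15,14,12]
j=6: data[6]=15 > 12 → no swap
j=7: data[7]=14 > 12 → no swap
final swap data[3],data[8] → [7,8,10,12,13,18,15,14,19]; return 3

3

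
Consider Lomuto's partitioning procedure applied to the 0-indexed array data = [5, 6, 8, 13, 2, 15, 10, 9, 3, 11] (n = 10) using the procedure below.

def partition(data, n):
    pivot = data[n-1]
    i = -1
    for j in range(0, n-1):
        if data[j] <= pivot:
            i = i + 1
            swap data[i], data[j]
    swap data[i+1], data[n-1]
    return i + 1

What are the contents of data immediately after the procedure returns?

[5, 6, 8, 2, 10, 9, 3, 11, 13, 15]

pivot = data[9] = 11; i = -1
j=0: data[0]=5 ≤ 11 → i=0, swap data[0],data[0] (no change) → [5, 6, 8, 13, 2, 15, 10, 9, 3, 11]
j=1: data[1]=6 ≤ 11 → i=1, swap data[1],data[1] (no change) → [5, 6, 8, 13, 2, 15, 10, 9, 3, 11]
j=2: data[2]=8 ≤ 11 → i=2, swap data[2],data[2] (no change) → [5, 6, 8, 13, 2, 15, 10, 9, 3, 11]
j=3: data[3]=13 > 11 → no swap
j=4: data[4]=2 ≤ 11 → i=3, swap data[3],data[4] → [5, 6, 8, 2, 13, 15, 10, 9, 3, 11]
j=5: data[5]=15 > 11 → no swap
j=6: data[6]=10 ≤ 11 → i=4, swap data[4],data[6] → [5, 6, 8, 2, 10, 15, 13, 9, 3, 11]
j=7: data[7]=9 ≤ 11 → i=5, swap data[5],data[7] → [5, 6, 8, 2, 10, 9, 13, 15, 3, 11]
j=8: data[8]=3 ≤ 11 → i=6, swap data[6],data[8] → [5, 6, 8, 2, 10, 9, 3, 15, 13, 11]
final swap data[7],data[9] → [5, 6, 8, 2, 10, 9, 3, 11, 13, 15]; return 7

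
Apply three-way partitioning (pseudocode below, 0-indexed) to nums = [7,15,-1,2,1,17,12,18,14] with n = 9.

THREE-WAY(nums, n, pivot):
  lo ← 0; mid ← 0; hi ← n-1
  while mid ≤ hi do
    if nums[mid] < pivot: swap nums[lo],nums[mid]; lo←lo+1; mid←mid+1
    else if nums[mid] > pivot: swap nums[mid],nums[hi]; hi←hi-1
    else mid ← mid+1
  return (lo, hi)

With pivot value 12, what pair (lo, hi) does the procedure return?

(4, 4)

pivot = 12; lo=0, mid=0, hi=8
nums[mid]=7<12: swap nums[0],nums[0]; lo=1,mid=1 → [7,15,-1,2,1,17,12,18,14]
nums[mid]=15>12: swap nums[1],nums[8]; hi=7 → [7,14,-1,2,1,17,12,18,15]
nums[mid]=14>12: swap nums[1],nums[7]; hi=6 → [7,18,-1,2,1,17,12,14,15]
nums[mid]=18>12: swap nums[1],nums[6]; hi=5 → [7,12,-1,2,1,17,18,14,15]
nums[mid]=12=12: mid=2
nums[mid]=-1<12: swap nums[1],nums[2]; lo=2,mid=3 → [7,-1,12,2,1,17,18,14,15]
nums[mid]=2<12: swap nums[2],nums[3]; lo=3,mid=4 → [7,-1,2,12,1,17,18,14,15]
nums[mid]=1<12: swap nums[3],nums[4]; lo=4,mid=5 → [7,-1,2,1,12,17,18,14,15]
nums[mid]=17>12: swap nums[5],nums[5]; hi=4 → [7,-1,2,1,12,17,18,14,15]
end: lo=4, hi=4; nums = [7,-1,2,1,12,17,18,14,15]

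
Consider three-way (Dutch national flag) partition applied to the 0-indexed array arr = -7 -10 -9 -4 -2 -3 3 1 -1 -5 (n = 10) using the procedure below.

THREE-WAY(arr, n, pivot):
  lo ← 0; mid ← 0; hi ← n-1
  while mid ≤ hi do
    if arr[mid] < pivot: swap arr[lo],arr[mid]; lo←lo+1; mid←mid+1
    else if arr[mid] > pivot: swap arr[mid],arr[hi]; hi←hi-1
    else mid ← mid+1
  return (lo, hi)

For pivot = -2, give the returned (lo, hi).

pivot = -2; lo=0, mid=0, hi=9
arr[mid]=-7<-2: swap arr[0],arr[0]; lo=1,mid=1 → -7 -10 -9 -4 -2 -3 3 1 -1 -5
arr[mid]=-10<-2: swap arr[1],arr[1]; lo=2,mid=2 → -7 -10 -9 -4 -2 -3 3 1 -1 -5
arr[mid]=-9<-2: swap arr[2],arr[2]; lo=3,mid=3 → -7 -10 -9 -4 -2 -3 3 1 -1 -5
arr[mid]=-4<-2: swap arr[3],arr[3]; lo=4,mid=4 → -7 -10 -9 -4 -2 -3 3 1 -1 -5
arr[mid]=-2=-2: mid=5
arr[mid]=-3<-2: swap arr[4],arr[5]; lo=5,mid=6 → -7 -10 -9 -4 -3 -2 3 1 -1 -5
arr[mid]=3>-2: swap arr[6],arr[9]; hi=8 → -7 -10 -9 -4 -3 -2 -5 1 -1 3
arr[mid]=-5<-2: swap arr[5],arr[6]; lo=6,mid=7 → -7 -10 -9 -4 -3 -5 -2 1 -1 3
arr[mid]=1>-2: swap arr[7],arr[8]; hi=7 → -7 -10 -9 -4 -3 -5 -2 -1 1 3
arr[mid]=-1>-2: swap arr[7],arr[7]; hi=6 → -7 -10 -9 -4 -3 -5 -2 -1 1 3
end: lo=6, hi=6; arr = -7 -10 -9 -4 -3 -5 -2 -1 1 3

(6, 6)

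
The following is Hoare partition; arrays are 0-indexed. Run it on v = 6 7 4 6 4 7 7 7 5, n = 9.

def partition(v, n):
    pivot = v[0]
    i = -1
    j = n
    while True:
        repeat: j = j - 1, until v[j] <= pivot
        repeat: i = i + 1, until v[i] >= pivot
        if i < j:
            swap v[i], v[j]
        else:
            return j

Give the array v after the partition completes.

5 4 4 6 7 7 7 7 6

pivot=6
j stops at 8 (5), i stops at 0 (6); swap ⇒ 5 7 4 6 4 7 7 7 6
j stops at 4 (4), i stops at 1 (7); swap ⇒ 5 4 4 6 7 7 7 7 6
j stops at 3, i stops at 3; i≥j ⇒ return 3. v=5 4 4 6 7 7 7 7 6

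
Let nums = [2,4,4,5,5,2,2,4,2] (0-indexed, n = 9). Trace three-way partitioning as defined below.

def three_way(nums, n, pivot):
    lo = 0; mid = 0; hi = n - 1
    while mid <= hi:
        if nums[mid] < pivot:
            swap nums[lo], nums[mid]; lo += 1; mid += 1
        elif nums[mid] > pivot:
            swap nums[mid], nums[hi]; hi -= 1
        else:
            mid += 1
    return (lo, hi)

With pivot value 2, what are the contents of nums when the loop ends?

[2,2,2,2,5,5,4,4,4]

pivot = 2; lo=0, mid=0, hi=8
nums[mid]=2=2: mid=1
nums[mid]=4>2: swap nums[1],nums[8]; hi=7 → [2,2,4,5,5,2,2,4,4]
nums[mid]=2=2: mid=2
nums[mid]=4>2: swap nums[2],nums[7]; hi=6 → [2,2,4,5,5,2,2,4,4]
nums[mid]=4>2: swap nums[2],nums[6]; hi=5 → [2,2,2,5,5,2,4,4,4]
nums[mid]=2=2: mid=3
nums[mid]=5>2: swap nums[3],nums[5]; hi=4 → [2,2,2,2,5,5,4,4,4]
nums[mid]=2=2: mid=4
nums[mid]=5>2: swap nums[4],nums[4]; hi=3 → [2,2,2,2,5,5,4,4,4]
end: lo=0, hi=3; nums = [2,2,2,2,5,5,4,4,4]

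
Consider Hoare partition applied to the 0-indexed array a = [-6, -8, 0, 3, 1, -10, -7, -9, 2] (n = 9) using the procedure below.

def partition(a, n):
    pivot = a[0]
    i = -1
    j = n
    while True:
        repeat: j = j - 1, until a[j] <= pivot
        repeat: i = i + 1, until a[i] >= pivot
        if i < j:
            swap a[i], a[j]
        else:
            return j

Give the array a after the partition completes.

[-9, -8, -7, -10, 1, 3, 0, -6, 2]

pivot=-6
j stops at 7 (-9), i stops at 0 (-6); swap ⇒ [-9, -8, 0, 3, 1, -10, -7, -6, 2]
j stops at 6 (-7), i stops at 2 (0); swap ⇒ [-9, -8, -7, 3, 1, -10, 0, -6, 2]
j stops at 5 (-10), i stops at 3 (3); swap ⇒ [-9, -8, -7, -10, 1, 3, 0, -6, 2]
j stops at 3, i stops at 4; i≥j ⇒ return 3. a=[-9, -8, -7, -10, 1, 3, 0, -6, 2]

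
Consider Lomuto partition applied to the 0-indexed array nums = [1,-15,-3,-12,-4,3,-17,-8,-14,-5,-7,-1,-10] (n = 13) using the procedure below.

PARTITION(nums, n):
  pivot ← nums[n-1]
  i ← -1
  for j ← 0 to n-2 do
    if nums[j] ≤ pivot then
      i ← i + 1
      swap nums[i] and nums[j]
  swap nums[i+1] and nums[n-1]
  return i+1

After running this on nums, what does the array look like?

[-15,-12,-17,-14,-10,3,-3,-8,1,-5,-7,-1,-4]

pivot = nums[12] = -10; i = -1
j=0: nums[0]=1 > -10 → no swap
j=1: nums[1]=-15 ≤ -10 → i=0, swap nums[0],nums[1] → [-15,1,-3,-12,-4,3,-17,-8,-14,-5,-7,-1,-10]
j=2: nums[2]=-3 > -10 → no swap
j=3: nums[3]=-12 ≤ -10 → i=1, swap nums[1],nums[3] → [-15,-12,-3,1,-4,3,-17,-8,-14,-5,-7,-1,-10]
j=4: nums[4]=-4 > -10 → no swap
j=5: nums[5]=3 > -10 → no swap
j=6: nums[6]=-17 ≤ -10 → i=2, swap nums[2],nums[6] → [-15,-12,-17,1,-4,3,-3,-8,-14,-5,-7,-1,-10]
j=7: nums[7]=-8 > -10 → no swap
j=8: nums[8]=-14 ≤ -10 → i=3, swap nums[3],nums[8] → [-15,-12,-17,-14,-4,3,-3,-8,1,-5,-7,-1,-10]
j=9: nums[9]=-5 > -10 → no swap
j=10: nums[10]=-7 > -10 → no swap
j=11: nums[11]=-1 > -10 → no swap
final swap nums[4],nums[12] → [-15,-12,-17,-14,-10,3,-3,-8,1,-5,-7,-1,-4]; return 4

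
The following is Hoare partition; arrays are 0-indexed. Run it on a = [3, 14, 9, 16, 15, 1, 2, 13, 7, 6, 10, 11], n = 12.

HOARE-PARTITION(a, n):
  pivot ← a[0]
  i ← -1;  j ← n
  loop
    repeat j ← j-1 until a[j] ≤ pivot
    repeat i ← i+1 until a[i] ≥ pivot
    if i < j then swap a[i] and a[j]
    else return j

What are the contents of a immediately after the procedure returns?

[2, 1, 9, 16, 15, 14, 3, 13, 7, 6, 10, 11]

pivot=3
j stops at 6 (2), i stops at 0 (3); swap ⇒ [2, 14, 9, 16, 15, 1, 3, 13, 7, 6, 10, 11]
j stops at 5 (1), i stops at 1 (14); swap ⇒ [2, 1, 9, 16, 15, 14, 3, 13, 7, 6, 10, 11]
j stops at 1, i stops at 2; i≥j ⇒ return 1. a=[2, 1, 9, 16, 15, 14, 3, 13, 7, 6, 10, 11]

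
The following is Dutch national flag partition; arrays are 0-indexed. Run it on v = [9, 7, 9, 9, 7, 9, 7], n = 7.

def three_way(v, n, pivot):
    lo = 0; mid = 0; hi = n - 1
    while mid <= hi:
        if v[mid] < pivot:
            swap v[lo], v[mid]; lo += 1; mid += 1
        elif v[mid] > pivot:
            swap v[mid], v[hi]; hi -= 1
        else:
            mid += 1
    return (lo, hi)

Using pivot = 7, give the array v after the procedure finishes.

pivot = 7; lo=0, mid=0, hi=6
v[mid]=9>7: swap v[0],v[6]; hi=5 → [7, 7, 9, 9, 7, 9, 9]
v[mid]=7=7: mid=1
v[mid]=7=7: mid=2
v[mid]=9>7: swap v[2],v[5]; hi=4 → [7, 7, 9, 9, 7, 9, 9]
v[mid]=9>7: swap v[2],v[4]; hi=3 → [7, 7, 7, 9, 9, 9, 9]
v[mid]=7=7: mid=3
v[mid]=9>7: swap v[3],v[3]; hi=2 → [7, 7, 7, 9, 9, 9, 9]
end: lo=0, hi=2; v = [7, 7, 7, 9, 9, 9, 9]

[7, 7, 7, 9, 9, 9, 9]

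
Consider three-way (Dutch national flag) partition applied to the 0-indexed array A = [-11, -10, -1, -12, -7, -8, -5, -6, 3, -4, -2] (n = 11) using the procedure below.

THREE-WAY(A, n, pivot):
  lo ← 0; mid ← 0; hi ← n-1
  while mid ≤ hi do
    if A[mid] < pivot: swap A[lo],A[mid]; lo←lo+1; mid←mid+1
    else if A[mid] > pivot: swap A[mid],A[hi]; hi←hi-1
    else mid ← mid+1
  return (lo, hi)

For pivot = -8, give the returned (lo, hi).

pivot = -8; lo=0, mid=0, hi=10
A[mid]=-11<-8: swap A[0],A[0]; lo=1,mid=1 → [-11, -10, -1, -12, -7, -8, -5, -6, 3, -4, -2]
A[mid]=-10<-8: swap A[1],A[1]; lo=2,mid=2 → [-11, -10, -1, -12, -7, -8, -5, -6, 3, -4, -2]
A[mid]=-1>-8: swap A[2],A[10]; hi=9 → [-11, -10, -2, -12, -7, -8, -5, -6, 3, -4, -1]
A[mid]=-2>-8: swap A[2],A[9]; hi=8 → [-11, -10, -4, -12, -7, -8, -5, -6, 3, -2, -1]
A[mid]=-4>-8: swap A[2],A[8]; hi=7 → [-11, -10, 3, -12, -7, -8, -5, -6, -4, -2, -1]
A[mid]=3>-8: swap A[2],A[7]; hi=6 → [-11, -10, -6, -12, -7, -8, -5, 3, -4, -2, -1]
A[mid]=-6>-8: swap A[2],A[6]; hi=5 → [-11, -10, -5, -12, -7, -8, -6, 3, -4, -2, -1]
A[mid]=-5>-8: swap A[2],A[5]; hi=4 → [-11, -10, -8, -12, -7, -5, -6, 3, -4, -2, -1]
A[mid]=-8=-8: mid=3
A[mid]=-12<-8: swap A[2],A[3]; lo=3,mid=4 → [-11, -10, -12, -8, -7, -5, -6, 3, -4, -2, -1]
A[mid]=-7>-8: swap A[4],A[4]; hi=3 → [-11, -10, -12, -8, -7, -5, -6, 3, -4, -2, -1]
end: lo=3, hi=3; A = [-11, -10, -12, -8, -7, -5, -6, 3, -4, -2, -1]

(3, 3)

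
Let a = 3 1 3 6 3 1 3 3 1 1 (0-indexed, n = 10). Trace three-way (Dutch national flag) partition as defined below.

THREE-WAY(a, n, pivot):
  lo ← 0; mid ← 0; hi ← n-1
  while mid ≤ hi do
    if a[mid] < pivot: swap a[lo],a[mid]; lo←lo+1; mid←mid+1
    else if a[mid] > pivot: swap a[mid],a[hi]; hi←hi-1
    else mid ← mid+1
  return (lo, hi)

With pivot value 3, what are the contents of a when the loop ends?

1 1 1 1 3 3 3 3 3 6

pivot = 3; lo=0, mid=0, hi=9
a[mid]=3=3: mid=1
a[mid]=1<3: swap a[0],a[1]; lo=1,mid=2 → 1 3 3 6 3 1 3 3 1 1
a[mid]=3=3: mid=3
a[mid]=6>3: swap a[3],a[9]; hi=8 → 1 3 3 1 3 1 3 3 1 6
a[mid]=1<3: swap a[1],a[3]; lo=2,mid=4 → 1 1 3 3 3 1 3 3 1 6
a[mid]=3=3: mid=5
a[mid]=1<3: swap a[2],a[5]; lo=3,mid=6 → 1 1 1 3 3 3 3 3 1 6
a[mid]=3=3: mid=7
a[mid]=3=3: mid=8
a[mid]=1<3: swap a[3],a[8]; lo=4,mid=9 → 1 1 1 1 3 3 3 3 3 6
end: lo=4, hi=8; a = 1 1 1 1 3 3 3 3 3 6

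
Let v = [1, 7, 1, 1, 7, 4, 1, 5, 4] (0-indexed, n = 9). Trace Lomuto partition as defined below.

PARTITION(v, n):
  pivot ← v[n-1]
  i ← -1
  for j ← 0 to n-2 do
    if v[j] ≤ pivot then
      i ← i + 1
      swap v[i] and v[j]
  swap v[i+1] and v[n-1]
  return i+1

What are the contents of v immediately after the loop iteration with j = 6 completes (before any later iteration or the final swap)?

pivot = v[8] = 4; i = -1
j=0: v[0]=1 ≤ 4 → i=0, swap v[0],v[0] (no change) → [1, 7, 1, 1, 7, 4, 1, 5, 4]
j=1: v[1]=7 > 4 → no swap
j=2: v[2]=1 ≤ 4 → i=1, swap v[1],v[2] → [1, 1, 7, 1, 7, 4, 1, 5, 4]
j=3: v[3]=1 ≤ 4 → i=2, swap v[2],v[3] → [1, 1, 1, 7, 7, 4, 1, 5, 4]
j=4: v[4]=7 > 4 → no swap
j=5: v[5]=4 ≤ 4 → i=3, swap v[3],v[5] → [1, 1, 1, 4, 7, 7, 1, 5, 4]
j=6: v[6]=1 ≤ 4 → i=4, swap v[4],v[6] → [1, 1, 1, 4, 1, 7, 7, 5, 4]
(after j=6) v = [1, 1, 1, 4, 1, 7, 7, 5, 4]

[1, 1, 1, 4, 1, 7, 7, 5, 4]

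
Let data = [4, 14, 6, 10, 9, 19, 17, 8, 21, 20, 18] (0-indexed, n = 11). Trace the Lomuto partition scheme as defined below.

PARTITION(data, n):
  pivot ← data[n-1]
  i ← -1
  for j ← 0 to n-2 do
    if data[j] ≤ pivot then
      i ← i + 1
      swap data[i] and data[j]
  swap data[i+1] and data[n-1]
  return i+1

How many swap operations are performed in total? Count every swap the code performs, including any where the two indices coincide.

pivot=18, i=-1
j=0: 4≤18, i=0, swap(0,0) ⇒ [4, 14, 6, 10, 9, 19, 17, 8, 21, 20, 18]
j=1: 14≤18, i=1, swap(1,1) ⇒ [4, 14, 6, 10, 9, 19, 17, 8, 21, 20, 18]
j=2: 6≤18, i=2, swap(2,2) ⇒ [4, 14, 6, 10, 9, 19, 17, 8, 21, 20, 18]
j=3: 10≤18, i=3, swap(3,3) ⇒ [4, 14, 6, 10, 9, 19, 17, 8, 21, 20, 18]
j=4: 9≤18, i=4, swap(4,4) ⇒ [4, 14, 6, 10, 9, 19, 17, 8, 21, 20, 18]
j=5: 19>18, skip
j=6: 17≤18, i=5, swap(5,6) ⇒ [4, 14, 6, 10, 9, 17, 19, 8, 21, 20, 18]
j=7: 8≤18, i=6, swap(6,7) ⇒ [4, 14, 6, 10, 9, 17, 8, 19, 21, 20, 18]
j=8: 21>18, skip
j=9: 20>18, skip
swap(7,10) ⇒ [4, 14, 6, 10, 9, 17, 8, 18, 21, 20, 19]; return 7

8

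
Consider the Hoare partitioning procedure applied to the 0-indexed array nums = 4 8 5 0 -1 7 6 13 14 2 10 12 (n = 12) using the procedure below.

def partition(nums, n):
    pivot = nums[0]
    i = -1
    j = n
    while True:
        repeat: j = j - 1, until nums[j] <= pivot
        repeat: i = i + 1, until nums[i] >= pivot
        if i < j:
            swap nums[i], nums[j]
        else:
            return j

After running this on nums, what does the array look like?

pivot = nums[0] = 4; i = -1, j = 12
j→9 (nums[9]=2≤4), i→0 (nums[0]=4≥4); i<j, swap → 2 8 5 0 -1 7 6 13 14 4 10 12
j→4 (nums[4]=-1≤4), i→1 (nums[1]=8≥4); i<j, swap → 2 -1 5 0 8 7 6 13 14 4 10 12
j→3 (nums[3]=0≤4), i→2 (nums[2]=5≥4); i<j, swap → 2 -1 0 5 8 7 6 13 14 4 10 12
j→2, i→3; i≥j, return j=2. nums = 2 -1 0 5 8 7 6 13 14 4 10 12

2 -1 0 5 8 7 6 13 14 4 10 12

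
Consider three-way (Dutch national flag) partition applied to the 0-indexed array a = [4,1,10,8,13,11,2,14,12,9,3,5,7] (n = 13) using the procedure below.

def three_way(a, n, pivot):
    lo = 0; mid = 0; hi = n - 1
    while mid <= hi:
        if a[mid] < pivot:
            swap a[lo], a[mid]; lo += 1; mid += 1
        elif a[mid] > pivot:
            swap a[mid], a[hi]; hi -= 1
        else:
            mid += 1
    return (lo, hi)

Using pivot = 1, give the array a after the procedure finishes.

lo=0 mid=0 hi=12
4>1: swap(0,12), hi=11 ⇒ [7,1,10,8,13,11,2,14,12,9,3,5,4]
7>1: swap(0,11), hi=10 ⇒ [5,1,10,8,13,11,2,14,12,9,3,7,4]
5>1: swap(0,10), hi=9 ⇒ [3,1,10,8,13,11,2,14,12,9,5,7,4]
3>1: swap(0,9), hi=8 ⇒ [9,1,10,8,13,11,2,14,12,3,5,7,4]
9>1: swap(0,8), hi=7 ⇒ [12,1,10,8,13,11,2,14,9,3,5,7,4]
12>1: swap(0,7), hi=6 ⇒ [14,1,10,8,13,11,2,12,9,3,5,7,4]
14>1: swap(0,6), hi=5 ⇒ [2,1,10,8,13,11,14,12,9,3,5,7,4]
2>1: swap(0,5), hi=4 ⇒ [11,1,10,8,13,2,14,12,9,3,5,7,4]
11>1: swap(0,4), hi=3 ⇒ [13,1,10,8,11,2,14,12,9,3,5,7,4]
13>1: swap(0,3), hi=2 ⇒ [8,1,10,13,11,2,14,12,9,3,5,7,4]
8>1: swap(0,2), hi=1 ⇒ [10,1,8,13,11,2,14,12,9,3,5,7,4]
10>1: swap(0,1), hi=0 ⇒ [1,10,8,13,11,2,14,12,9,3,5,7,4]
1=1: mid=1
done. lo=0 hi=0; a=[1,10,8,13,11,2,14,12,9,3,5,7,4]

[1,10,8,13,11,2,14,12,9,3,5,7,4]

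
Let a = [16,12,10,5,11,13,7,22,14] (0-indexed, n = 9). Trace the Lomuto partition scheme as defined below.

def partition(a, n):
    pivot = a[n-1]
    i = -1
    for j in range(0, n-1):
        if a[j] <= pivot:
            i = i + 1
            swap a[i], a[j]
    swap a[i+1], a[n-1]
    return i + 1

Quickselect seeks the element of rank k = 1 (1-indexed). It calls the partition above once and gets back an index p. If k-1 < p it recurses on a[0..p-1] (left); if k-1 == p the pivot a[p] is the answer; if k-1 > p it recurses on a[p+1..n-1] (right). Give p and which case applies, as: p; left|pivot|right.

pivot=14, i=-1
j=0: 16>14, skip
j=1: 12≤14, i=0, swap(0,1) ⇒ [12,16,10,5,11,13,7,22,14]
j=2: 10≤14, i=1, swap(1,2) ⇒ [12,10,16,5,11,13,7,22,14]
j=3: 5≤14, i=2, swap(2,3) ⇒ [12,10,5,16,11,13,7,22,14]
j=4: 11≤14, i=3, swap(3,4) ⇒ [12,10,5,11,16,13,7,22,14]
j=5: 13≤14, i=4, swap(4,5) ⇒ [12,10,5,11,13,16,7,22,14]
j=6: 7≤14, i=5, swap(5,6) ⇒ [12,10,5,11,13,7,16,22,14]
j=7: 22>14, skip
swap(6,8) ⇒ [12,10,5,11,13,7,14,22,16]; return 6
p = 6; k-1 = 0 < 6 ⇒ left

6; left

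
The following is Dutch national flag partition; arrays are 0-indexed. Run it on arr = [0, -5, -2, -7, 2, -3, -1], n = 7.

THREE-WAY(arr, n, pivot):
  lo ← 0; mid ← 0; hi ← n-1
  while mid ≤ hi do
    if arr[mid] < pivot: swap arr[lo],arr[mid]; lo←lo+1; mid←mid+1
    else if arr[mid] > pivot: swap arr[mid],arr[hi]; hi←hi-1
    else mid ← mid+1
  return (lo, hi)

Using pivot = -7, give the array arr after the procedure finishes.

lo=0 mid=0 hi=6
0>-7: swap(0,6), hi=5 ⇒ [-1, -5, -2, -7, 2, -3, 0]
-1>-7: swap(0,5), hi=4 ⇒ [-3, -5, -2, -7, 2, -1, 0]
-3>-7: swap(0,4), hi=3 ⇒ [2, -5, -2, -7, -3, -1, 0]
2>-7: swap(0,3), hi=2 ⇒ [-7, -5, -2, 2, -3, -1, 0]
-7=-7: mid=1
-5>-7: swap(1,2), hi=1 ⇒ [-7, -2, -5, 2, -3, -1, 0]
-2>-7: swap(1,1), hi=0 ⇒ [-7, -2, -5, 2, -3, -1, 0]
done. lo=0 hi=0; arr=[-7, -2, -5, 2, -3, -1, 0]

[-7, -2, -5, 2, -3, -1, 0]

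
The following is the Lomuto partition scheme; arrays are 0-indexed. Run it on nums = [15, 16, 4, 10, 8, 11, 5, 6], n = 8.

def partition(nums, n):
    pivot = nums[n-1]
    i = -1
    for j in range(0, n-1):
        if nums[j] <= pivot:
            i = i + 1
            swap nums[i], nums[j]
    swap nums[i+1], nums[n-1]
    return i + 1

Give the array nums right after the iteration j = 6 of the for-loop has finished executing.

[4, 5, 15, 10, 8, 11, 16, 6]

pivot=6, i=-1
j=0: 15>6, skip
j=1: 16>6, skip
j=2: 4≤6, i=0, swap(0,2) ⇒ [4, 16, 15, 10, 8, 11, 5, 6]
j=3: 10>6, skip
j=4: 8>6, skip
j=5: 11>6, skip
j=6: 5≤6, i=1, swap(1,6) ⇒ [4, 5, 15, 10, 8, 11, 16, 6]
(after j=6) nums = [4, 5, 15, 10, 8, 11, 16, 6]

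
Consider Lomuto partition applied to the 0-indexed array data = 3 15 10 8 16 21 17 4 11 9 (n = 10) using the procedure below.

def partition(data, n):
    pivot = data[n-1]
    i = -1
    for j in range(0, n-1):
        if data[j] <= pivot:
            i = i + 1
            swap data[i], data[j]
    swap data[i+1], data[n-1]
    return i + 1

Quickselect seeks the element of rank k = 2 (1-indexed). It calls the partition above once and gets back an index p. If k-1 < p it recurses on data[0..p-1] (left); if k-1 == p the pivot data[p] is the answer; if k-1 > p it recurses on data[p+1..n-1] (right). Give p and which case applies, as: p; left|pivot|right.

pivot = data[9] = 9; i = -1
j=0: data[0]=3 ≤ 9 → i=0, swap data[0],data[0] (no change) → 3 15 10 8 16 21 17 4 11 9
j=1: data[1]=15 > 9 → no swap
j=2: data[2]=10 > 9 → no swap
j=3: data[3]=8 ≤ 9 → i=1, swap data[1],data[3] → 3 8 10 15 16 21 17 4 11 9
j=4: data[4]=16 > 9 → no swap
j=5: data[5]=21 > 9 → no swap
j=6: data[6]=17 > 9 → no swap
j=7: data[7]=4 ≤ 9 → i=2, swap data[2],data[7] → 3 8 4 15 16 21 17 10 11 9
j=8: data[8]=11 > 9 → no swap
final swap data[3],data[9] → 3 8 4 9 16 21 17 10 11 15; return 3
p = 3; k-1 = 1 < 3 ⇒ left

3; left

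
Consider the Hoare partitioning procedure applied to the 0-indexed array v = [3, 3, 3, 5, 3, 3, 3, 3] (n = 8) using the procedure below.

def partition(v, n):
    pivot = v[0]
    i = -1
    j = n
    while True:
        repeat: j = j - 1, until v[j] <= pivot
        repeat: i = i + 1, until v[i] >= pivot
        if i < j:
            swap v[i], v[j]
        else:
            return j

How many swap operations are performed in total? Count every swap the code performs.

4

pivot = v[0] = 3; i = -1, j = 8
j→7 (v[7]=3≤3), i→0 (v[0]=3≥3); i<j, swap → [3, 3, 3, 5, 3, 3, 3, 3]
j→6 (v[6]=3≤3), i→1 (v[1]=3≥3); i<j, swap → [3, 3, 3, 5, 3, 3, 3, 3]
j→5 (v[5]=3≤3), i→2 (v[2]=3≥3); i<j, swap → [3, 3, 3, 5, 3, 3, 3, 3]
j→4 (v[4]=3≤3), i→3 (v[3]=5≥3); i<j, swap → [3, 3, 3, 3, 5, 3, 3, 3]
j→3, i→4; i≥j, return j=3. v = [3, 3, 3, 3, 5, 3, 3, 3]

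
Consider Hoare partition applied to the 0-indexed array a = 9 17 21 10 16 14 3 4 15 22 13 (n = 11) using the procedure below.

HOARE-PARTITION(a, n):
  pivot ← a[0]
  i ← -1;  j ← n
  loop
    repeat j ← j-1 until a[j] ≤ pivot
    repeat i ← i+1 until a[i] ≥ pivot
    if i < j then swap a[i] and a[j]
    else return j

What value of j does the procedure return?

1

pivot = a[0] = 9; i = -1, j = 11
j→7 (a[7]=4≤9), i→0 (a[0]=9≥9); i<j, swap → 4 17 21 10 16 14 3 9 15 22 13
j→6 (a[6]=3≤9), i→1 (a[1]=17≥9); i<j, swap → 4 3 21 10 16 14 17 9 15 22 13
j→1, i→2; i≥j, return j=1. a = 4 3 21 10 16 14 17 9 15 22 13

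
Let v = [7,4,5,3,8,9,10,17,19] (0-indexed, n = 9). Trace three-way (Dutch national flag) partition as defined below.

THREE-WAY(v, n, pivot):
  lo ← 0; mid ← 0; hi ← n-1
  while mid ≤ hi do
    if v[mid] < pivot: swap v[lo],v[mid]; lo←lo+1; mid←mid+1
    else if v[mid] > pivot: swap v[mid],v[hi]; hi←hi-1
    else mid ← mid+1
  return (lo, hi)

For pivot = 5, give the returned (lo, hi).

lo=0 mid=0 hi=8
7>5: swap(0,8), hi=7 ⇒ [19,4,5,3,8,9,10,17,7]
19>5: swap(0,7), hi=6 ⇒ [17,4,5,3,8,9,10,19,7]
17>5: swap(0,6), hi=5 ⇒ [10,4,5,3,8,9,17,19,7]
10>5: swap(0,5), hi=4 ⇒ [9,4,5,3,8,10,17,19,7]
9>5: swap(0,4), hi=3 ⇒ [8,4,5,3,9,10,17,19,7]
8>5: swap(0,3), hi=2 ⇒ [3,4,5,8,9,10,17,19,7]
3<5: swap(0,0), lo=1 mid=1 ⇒ [3,4,5,8,9,10,17,19,7]
4<5: swap(1,1), lo=2 mid=2 ⇒ [3,4,5,8,9,10,17,19,7]
5=5: mid=3
done. lo=2 hi=2; v=[3,4,5,8,9,10,17,19,7]

(2, 2)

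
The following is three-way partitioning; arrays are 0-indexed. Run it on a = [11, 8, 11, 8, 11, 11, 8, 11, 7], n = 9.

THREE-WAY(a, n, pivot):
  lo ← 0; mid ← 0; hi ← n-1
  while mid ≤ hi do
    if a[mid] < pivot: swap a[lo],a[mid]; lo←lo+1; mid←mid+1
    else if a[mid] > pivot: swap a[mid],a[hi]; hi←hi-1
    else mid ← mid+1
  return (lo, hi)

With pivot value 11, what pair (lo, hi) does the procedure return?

(4, 8)

lo=0 mid=0 hi=8
11=11: mid=1
8<11: swap(0,1), lo=1 mid=2 ⇒ [8, 11, 11, 8, 11, 11, 8, 11, 7]
11=11: mid=3
8<11: swap(1,3), lo=2 mid=4 ⇒ [8, 8, 11, 11, 11, 11, 8, 11, 7]
11=11: mid=5
11=11: mid=6
8<11: swap(2,6), lo=3 mid=7 ⇒ [8, 8, 8, 11, 11, 11, 11, 11, 7]
11=11: mid=8
7<11: swap(3,8), lo=4 mid=9 ⇒ [8, 8, 8, 7, 11, 11, 11, 11, 11]
done. lo=4 hi=8; a=[8, 8, 8, 7, 11, 11, 11, 11, 11]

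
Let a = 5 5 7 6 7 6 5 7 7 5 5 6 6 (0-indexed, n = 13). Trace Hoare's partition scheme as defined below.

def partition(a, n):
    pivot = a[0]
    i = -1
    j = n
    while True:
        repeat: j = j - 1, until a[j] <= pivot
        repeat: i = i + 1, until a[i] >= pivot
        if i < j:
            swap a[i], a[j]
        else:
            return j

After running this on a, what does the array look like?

pivot=5
j stops at 10 (5), i stops at 0 (5); swap ⇒ 5 5 7 6 7 6 5 7 7 5 5 6 6
j stops at 9 (5), i stops at 1 (5); swap ⇒ 5 5 7 6 7 6 5 7 7 5 5 6 6
j stops at 6 (5), i stops at 2 (7); swap ⇒ 5 5 5 6 7 6 7 7 7 5 5 6 6
j stops at 2, i stops at 3; i≥j ⇒ return 2. a=5 5 5 6 7 6 7 7 7 5 5 6 6

5 5 5 6 7 6 7 7 7 5 5 6 6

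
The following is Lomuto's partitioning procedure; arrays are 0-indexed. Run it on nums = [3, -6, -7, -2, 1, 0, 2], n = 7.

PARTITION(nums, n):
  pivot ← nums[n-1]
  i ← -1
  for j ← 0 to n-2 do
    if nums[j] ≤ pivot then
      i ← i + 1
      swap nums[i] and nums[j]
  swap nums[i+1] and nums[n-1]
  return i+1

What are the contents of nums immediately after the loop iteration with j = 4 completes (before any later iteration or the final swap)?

pivot = nums[6] = 2; i = -1
j=0: nums[0]=3 > 2 → no swap
j=1: nums[1]=-6 ≤ 2 → i=0, swap nums[0],nums[1] → [-6, 3, -7, -2, 1, 0, 2]
j=2: nums[2]=-7 ≤ 2 → i=1, swap nums[1],nums[2] → [-6, -7, 3, -2, 1, 0, 2]
j=3: nums[3]=-2 ≤ 2 → i=2, swap nums[2],nums[3] → [-6, -7, -2, 3, 1, 0, 2]
j=4: nums[4]=1 ≤ 2 → i=3, swap nums[3],nums[4] → [-6, -7, -2, 1, 3, 0, 2]
(after j=4) nums = [-6, -7, -2, 1, 3, 0, 2]

[-6, -7, -2, 1, 3, 0, 2]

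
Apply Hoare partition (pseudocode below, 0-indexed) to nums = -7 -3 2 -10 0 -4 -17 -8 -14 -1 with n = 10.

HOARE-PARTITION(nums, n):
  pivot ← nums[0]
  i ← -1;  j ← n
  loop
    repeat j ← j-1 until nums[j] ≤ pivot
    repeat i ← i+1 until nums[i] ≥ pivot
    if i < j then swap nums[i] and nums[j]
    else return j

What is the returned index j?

3

pivot=-7
j stops at 8 (-14), i stops at 0 (-7); swap ⇒ -14 -3 2 -10 0 -4 -17 -8 -7 -1
j stops at 7 (-8), i stops at 1 (-3); swap ⇒ -14 -8 2 -10 0 -4 -17 -3 -7 -1
j stops at 6 (-17), i stops at 2 (2); swap ⇒ -14 -8 -17 -10 0 -4 2 -3 -7 -1
j stops at 3, i stops at 4; i≥j ⇒ return 3. nums=-14 -8 -17 -10 0 -4 2 -3 -7 -1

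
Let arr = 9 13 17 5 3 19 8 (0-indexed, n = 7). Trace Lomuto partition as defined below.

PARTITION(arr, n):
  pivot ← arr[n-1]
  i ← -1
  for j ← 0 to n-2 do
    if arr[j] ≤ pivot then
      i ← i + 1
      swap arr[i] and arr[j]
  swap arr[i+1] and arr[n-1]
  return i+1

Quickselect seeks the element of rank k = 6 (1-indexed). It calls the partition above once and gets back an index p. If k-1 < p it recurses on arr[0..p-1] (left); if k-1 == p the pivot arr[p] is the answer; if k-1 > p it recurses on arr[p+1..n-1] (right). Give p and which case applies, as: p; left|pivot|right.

pivot=8, i=-1
j=0: 9>8, skip
j=1: 13>8, skip
j=2: 17>8, skip
j=3: 5≤8, i=0, swap(0,3) ⇒ 5 13 17 9 3 19 8
j=4: 3≤8, i=1, swap(1,4) ⇒ 5 3 17 9 13 19 8
j=5: 19>8, skip
swap(2,6) ⇒ 5 3 8 9 13 19 17; return 2
p = 2; k-1 = 5 > 2 ⇒ right

2; right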